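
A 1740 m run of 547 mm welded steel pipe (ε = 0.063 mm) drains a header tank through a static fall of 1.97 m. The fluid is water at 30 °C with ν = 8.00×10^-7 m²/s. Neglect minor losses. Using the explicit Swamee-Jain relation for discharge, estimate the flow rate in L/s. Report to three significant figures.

Q ≈ 217 L/s

Swamee-Jain (Type II): Q = -0.965·√(gD⁵h_f/L)·ln[ε/(3.7D) + √(3.17ν²L/(gD³h_f))]
√(gD⁵h_f/L) = √(9.81·0.547⁵·1.97/1740) = 0.02332
ε/(3.7D) = 3.11×10^-5; √(3.17ν²L/(gD³h_f)) = 3.34×10^-5
Q = -0.965·0.02332·ln(6.454×10^-5) = 0.2171 m³/s
Check: V = 0.924 m/s, Re = 6.32×10^5, f = 0.01429, h_f = 1.98 m ≈ 1.97 m ✓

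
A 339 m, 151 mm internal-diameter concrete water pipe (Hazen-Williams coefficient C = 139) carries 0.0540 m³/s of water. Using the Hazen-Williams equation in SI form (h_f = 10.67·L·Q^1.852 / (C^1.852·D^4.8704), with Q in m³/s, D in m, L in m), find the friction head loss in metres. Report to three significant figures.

h_f = 10.67·339·0.0540^1.852 / (139^1.852·0.151^4.8704) = 17.40 m

h_f ≈ 17.4 m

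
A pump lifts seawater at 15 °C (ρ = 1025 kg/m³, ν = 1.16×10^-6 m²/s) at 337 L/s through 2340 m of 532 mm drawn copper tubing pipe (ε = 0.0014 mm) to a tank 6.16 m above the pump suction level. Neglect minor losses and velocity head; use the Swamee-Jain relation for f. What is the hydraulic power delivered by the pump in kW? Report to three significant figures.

P_hyd ≈ 42.5 kW

V = 4Q/(πD²) = 1.516 m/s; Re = 6.95×10^5; ε/D = 2.63×10^-6; f = 0.01240
h_f = f(L/D)V²/2g = 6.391 m
Total head H = z + h_f = 6.16 + 6.391 = 12.55 m
P_hyd = ρgQH = 1025·9.81·0.337·12.55 = 42.53 kW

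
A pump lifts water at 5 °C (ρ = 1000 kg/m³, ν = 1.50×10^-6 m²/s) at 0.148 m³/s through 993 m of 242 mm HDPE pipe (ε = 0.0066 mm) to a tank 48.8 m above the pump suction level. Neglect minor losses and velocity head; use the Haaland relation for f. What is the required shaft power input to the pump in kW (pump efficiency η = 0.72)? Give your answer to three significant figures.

V = 4Q/(πD²) = 3.218 m/s; Re = 5.19×10^5; ε/D = 2.73×10^-5; f = 0.01331
h_f = f(L/D)V²/2g = 28.82 m
Total head H = z + h_f = 48.8 + 28.82 = 77.62 m
P_hyd = ρgQH = 1000·9.81·0.148·77.62 = 112.7 kW
P_shaft = P_hyd/η = 112.7/0.72 = 156.5 kW

P_shaft ≈ 157 kW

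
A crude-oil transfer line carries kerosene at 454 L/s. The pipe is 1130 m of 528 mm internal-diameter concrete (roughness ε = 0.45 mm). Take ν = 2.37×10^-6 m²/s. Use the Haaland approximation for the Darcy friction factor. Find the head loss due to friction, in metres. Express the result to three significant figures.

h_f ≈ 9.17 m

V = 4Q/(πD²) = 4·0.454/(π·0.528²) = 2.073 m/s
Re = VD/ν = 2.073·0.528/2.37×10^-6 = 4.62×10^5 → turbulent
ε/D = 0.45/528 = 8.52×10^-4
Haaland: f = 0.01956
h_f = f(L/D)V²/(2g) = 0.01956·(1130/0.528)·2.073²/(2·9.81) = 9.173 m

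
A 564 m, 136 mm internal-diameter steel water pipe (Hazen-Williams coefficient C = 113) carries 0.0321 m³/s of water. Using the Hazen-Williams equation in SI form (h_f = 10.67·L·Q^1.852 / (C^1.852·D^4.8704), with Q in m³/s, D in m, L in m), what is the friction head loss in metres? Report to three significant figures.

h_f = 10.67·564·0.0321^1.852 / (113^1.852·0.136^4.8704) = 26.99 m

h_f ≈ 27.0 m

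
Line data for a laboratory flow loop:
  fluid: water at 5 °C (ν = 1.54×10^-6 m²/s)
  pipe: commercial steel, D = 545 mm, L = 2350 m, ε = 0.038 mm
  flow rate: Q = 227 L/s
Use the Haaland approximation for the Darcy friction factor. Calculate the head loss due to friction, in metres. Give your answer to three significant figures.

V = 4Q/(πD²) = 4·0.227/(π·0.545²) = 0.9731 m/s
Re = VD/ν = 0.9731·0.545/1.54×10^-6 = 3.44×10^5 → turbulent
ε/D = 0.038/545 = 6.97×10^-5
Haaland: f = 0.01465
h_f = f(L/D)V²/(2g) = 0.01465·(2350/0.545)·0.9731²/(2·9.81) = 3.049 m

h_f ≈ 3.05 m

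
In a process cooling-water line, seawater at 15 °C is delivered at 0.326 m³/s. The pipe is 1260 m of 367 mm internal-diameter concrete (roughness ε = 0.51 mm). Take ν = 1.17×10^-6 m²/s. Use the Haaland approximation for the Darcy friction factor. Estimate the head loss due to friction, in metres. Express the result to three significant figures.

h_f ≈ 35.8 m

V = 4Q/(πD²) = 4·0.326/(π·0.367²) = 3.082 m/s
Re = VD/ν = 3.082·0.367/1.17×10^-6 = 9.67×10^5 → turbulent
ε/D = 0.51/367 = 0.00139
Haaland: f = 0.02157
h_f = f(L/D)V²/(2g) = 0.02157·(1260/0.367)·3.082²/(2·9.81) = 35.84 m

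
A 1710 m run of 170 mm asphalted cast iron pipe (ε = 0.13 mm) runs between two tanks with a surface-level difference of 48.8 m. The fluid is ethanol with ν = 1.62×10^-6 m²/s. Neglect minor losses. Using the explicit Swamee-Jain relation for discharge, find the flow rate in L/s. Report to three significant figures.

Swamee-Jain (Type II): Q = -0.965·√(gD⁵h_f/L)·ln[ε/(3.7D) + √(3.17ν²L/(gD³h_f))]
√(gD⁵h_f/L) = √(9.81·0.170⁵·48.8/1710) = 0.006305
ε/(3.7D) = 2.07×10^-4; √(3.17ν²L/(gD³h_f)) = 7.78×10^-5
Q = -0.965·0.006305·ln(2.844×10^-4) = 0.04968 m³/s
Check: V = 2.19 m/s, Re = 2.30×10^5, f = 0.02002, h_f = 49.2 m ≈ 48.8 m ✓

Q ≈ 49.7 L/s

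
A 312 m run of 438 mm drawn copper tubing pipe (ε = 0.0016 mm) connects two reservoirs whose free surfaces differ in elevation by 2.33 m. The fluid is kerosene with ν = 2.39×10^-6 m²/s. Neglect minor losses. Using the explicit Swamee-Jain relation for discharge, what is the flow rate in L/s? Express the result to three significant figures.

Q ≈ 325 L/s

Swamee-Jain (Type II): Q = -0.965·√(gD⁵h_f/L)·ln[ε/(3.7D) + √(3.17ν²L/(gD³h_f))]
√(gD⁵h_f/L) = √(9.81·0.438⁵·2.33/312) = 0.03437
ε/(3.7D) = 9.87×10^-7; √(3.17ν²L/(gD³h_f)) = 5.42×10^-5
Q = -0.965·0.03437·ln(5.522×10^-5) = 0.3251 m³/s
Check: V = 2.16 m/s, Re = 3.95×10^5, f = 0.01371, h_f = 2.32 m ≈ 2.33 m ✓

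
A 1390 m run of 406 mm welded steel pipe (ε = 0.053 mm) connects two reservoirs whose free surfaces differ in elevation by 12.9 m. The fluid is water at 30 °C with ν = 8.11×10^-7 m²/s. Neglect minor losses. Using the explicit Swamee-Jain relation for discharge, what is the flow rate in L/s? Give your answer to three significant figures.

Swamee-Jain (Type II): Q = -0.965·√(gD⁵h_f/L)·ln[ε/(3.7D) + √(3.17ν²L/(gD³h_f))]
√(gD⁵h_f/L) = √(9.81·0.406⁵·12.9/1390) = 0.03169
ε/(3.7D) = 3.53×10^-5; √(3.17ν²L/(gD³h_f)) = 1.85×10^-5
Q = -0.965·0.03169·ln(5.378×10^-5) = 0.3006 m³/s
Check: V = 2.32 m/s, Re = 1.16×10^6, f = 0.01379, h_f = 13.0 m ≈ 12.9 m ✓

Q ≈ 301 L/s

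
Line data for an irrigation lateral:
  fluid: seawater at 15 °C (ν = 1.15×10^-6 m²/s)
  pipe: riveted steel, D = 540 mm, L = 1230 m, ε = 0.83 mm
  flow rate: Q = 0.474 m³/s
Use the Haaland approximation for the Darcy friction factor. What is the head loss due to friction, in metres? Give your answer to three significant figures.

h_f ≈ 11.0 m

V = 4Q/(πD²) = 4·0.474/(π·0.540²) = 2.070 m/s
Re = VD/ν = 2.070·0.540/1.15×10^-6 = 9.72×10^5 → turbulent
ε/D = 0.83/540 = 0.00154
Haaland: f = 0.02211
h_f = f(L/D)V²/(2g) = 0.02211·(1230/0.540)·2.070²/(2·9.81) = 10.99 m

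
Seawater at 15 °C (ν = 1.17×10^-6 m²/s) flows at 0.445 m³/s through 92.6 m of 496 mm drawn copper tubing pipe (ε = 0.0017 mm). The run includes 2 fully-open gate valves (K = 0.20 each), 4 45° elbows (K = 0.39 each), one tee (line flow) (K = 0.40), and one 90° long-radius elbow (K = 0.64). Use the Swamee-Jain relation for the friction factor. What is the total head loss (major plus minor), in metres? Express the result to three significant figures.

H_L ≈ 1.40 m

V = 4Q/(πD²) = 2.303 m/s; V²/2g = 0.2703 m
Re = 9.76×10^5, ε/D = 3.43×10^-6 → f = 0.01174 (Swamee-Jain)
Major: h_f = f(L/D)·V²/2g = 0.01174·186.7·0.2703 = 0.5925 m
Minor: ΣK = 3.00; h_m = ΣK·V²/2g = 0.8110 m
Total H_L = 0.5925 + 0.8110 = 1.404 m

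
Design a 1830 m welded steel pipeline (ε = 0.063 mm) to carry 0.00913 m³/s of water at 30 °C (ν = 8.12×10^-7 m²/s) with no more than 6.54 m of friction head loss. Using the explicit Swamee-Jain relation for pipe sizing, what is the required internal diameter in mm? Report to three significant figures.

Swamee-Jain (Type III): D = 0.66·[ε^1.25·(LQ²/(gh_f))^4.75 + ν·Q^9.4·(L/(gh_f))^5.2]^0.04
LQ²/(gh_f) = 0.002378; L/(gh_f) = 28.52
Term 1 = ε^1.25·(…)^4.75 = 1.93×10^-18; Term 2 = ν·Q^9.4·(…)^5.2 = 2.02×10^-18
D = 0.66·(1.93×10^-18 + 2.02×10^-18)^0.04 = 0.1329 m = 133 mm
Check: V = 0.659 m/s, Re = 1.08×10^5, f = 0.02011, h_f = 6.12 m ≈ 6.54 m ✓

D ≈ 133 mm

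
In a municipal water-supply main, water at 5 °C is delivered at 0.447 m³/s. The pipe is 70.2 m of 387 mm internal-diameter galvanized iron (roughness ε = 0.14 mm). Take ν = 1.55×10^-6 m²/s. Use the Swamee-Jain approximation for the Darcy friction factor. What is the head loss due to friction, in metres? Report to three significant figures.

h_f ≈ 2.18 m

V = 4Q/(πD²) = 4·0.447/(π·0.387²) = 3.800 m/s
Re = VD/ν = 3.800·0.387/1.55×10^-6 = 9.49×10^5 → turbulent
ε/D = 0.14/387 = 3.62×10^-4
Swamee-Jain: f = 0.01631
h_f = f(L/D)V²/(2g) = 0.01631·(70.2/0.387)·3.800²/(2·9.81) = 2.178 m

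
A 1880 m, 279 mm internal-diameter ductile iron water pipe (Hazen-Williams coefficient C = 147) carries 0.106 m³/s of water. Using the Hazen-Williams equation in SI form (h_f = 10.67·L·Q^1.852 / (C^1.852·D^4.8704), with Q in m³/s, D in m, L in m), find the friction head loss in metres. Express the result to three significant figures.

h_f = 10.67·1880·0.106^1.852 / (147^1.852·0.279^4.8704) = 15.26 m

h_f ≈ 15.3 m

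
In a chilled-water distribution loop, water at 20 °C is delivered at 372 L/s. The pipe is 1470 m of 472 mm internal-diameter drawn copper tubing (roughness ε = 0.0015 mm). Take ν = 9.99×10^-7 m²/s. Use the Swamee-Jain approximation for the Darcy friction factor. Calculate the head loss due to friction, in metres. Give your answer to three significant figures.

h_f ≈ 8.38 m

V = 4Q/(πD²) = 4·0.372/(π·0.472²) = 2.126 m/s
Re = VD/ν = 2.126·0.472/9.99×10^-7 = 1.00×10^6 → turbulent
ε/D = 0.0015/472 = 3.18×10^-6
Swamee-Jain: f = 0.01168
h_f = f(L/D)V²/(2g) = 0.01168·(1470/0.472)·2.126²/(2·9.81) = 8.379 m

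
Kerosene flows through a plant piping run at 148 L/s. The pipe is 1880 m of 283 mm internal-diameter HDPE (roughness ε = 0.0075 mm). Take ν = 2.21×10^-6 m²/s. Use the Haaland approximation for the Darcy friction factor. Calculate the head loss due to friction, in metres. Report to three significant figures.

h_f ≈ 27.3 m

V = 4Q/(πD²) = 4·0.148/(π·0.283²) = 2.353 m/s
Re = VD/ν = 2.353·0.283/2.21×10^-6 = 3.01×10^5 → turbulent
ε/D = 0.0075/283 = 2.65×10^-5
Haaland: f = 0.01456
h_f = f(L/D)V²/(2g) = 0.01456·(1880/0.283)·2.353²/(2·9.81) = 27.28 m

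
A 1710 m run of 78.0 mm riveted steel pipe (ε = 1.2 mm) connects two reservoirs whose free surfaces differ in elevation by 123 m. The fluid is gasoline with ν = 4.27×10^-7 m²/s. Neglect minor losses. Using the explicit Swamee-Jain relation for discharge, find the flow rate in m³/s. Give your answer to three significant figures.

Swamee-Jain (Type II): Q = -0.965·√(gD⁵h_f/L)·ln[ε/(3.7D) + √(3.17ν²L/(gD³h_f))]
√(gD⁵h_f/L) = √(9.81·0.0780⁵·123/1710) = 0.001427
ε/(3.7D) = 0.00416; √(3.17ν²L/(gD³h_f)) = 4.15×10^-5
Q = -0.965·0.001427·ln(0.004200) = 0.007538 m³/s
Check: V = 1.58 m/s, Re = 2.88×10^5, f = 0.04436, h_f = 123 m ≈ 123 m ✓

Q ≈ 0.00754 m³/s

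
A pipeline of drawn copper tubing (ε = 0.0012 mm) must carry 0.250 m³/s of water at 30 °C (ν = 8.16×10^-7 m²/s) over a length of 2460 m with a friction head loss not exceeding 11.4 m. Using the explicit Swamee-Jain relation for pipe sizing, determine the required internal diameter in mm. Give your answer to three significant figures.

D ≈ 426 mm

Swamee-Jain (Type III): D = 0.66·[ε^1.25·(LQ²/(gh_f))^4.75 + ν·Q^9.4·(L/(gh_f))^5.2]^0.04
LQ²/(gh_f) = 1.375; L/(gh_f) = 22.00
Term 1 = ε^1.25·(…)^4.75 = 1.80×10^-7; Term 2 = ν·Q^9.4·(…)^5.2 = 1.71×10^-5
D = 0.66·(1.80×10^-7 + 1.71×10^-5)^0.04 = 0.4256 m = 426 mm
Check: V = 1.76 m/s, Re = 9.16×10^5, f = 0.01185, h_f = 10.8 m ≈ 11.4 m ✓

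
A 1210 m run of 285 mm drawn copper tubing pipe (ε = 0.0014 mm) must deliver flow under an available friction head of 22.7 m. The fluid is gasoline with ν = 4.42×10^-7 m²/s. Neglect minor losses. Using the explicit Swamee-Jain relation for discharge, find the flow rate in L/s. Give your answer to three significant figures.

Q ≈ 201 L/s

Swamee-Jain (Type II): Q = -0.965·√(gD⁵h_f/L)·ln[ε/(3.7D) + √(3.17ν²L/(gD³h_f))]
√(gD⁵h_f/L) = √(9.81·0.285⁵·22.7/1210) = 0.01860
ε/(3.7D) = 1.33×10^-6; √(3.17ν²L/(gD³h_f)) = 1.21×10^-5
Q = -0.965·0.01860·ln(1.338×10^-5) = 0.2014 m³/s
Check: V = 3.16 m/s, Re = 2.04×10^6, f = 0.01053, h_f = 22.7 m ≈ 22.7 m ✓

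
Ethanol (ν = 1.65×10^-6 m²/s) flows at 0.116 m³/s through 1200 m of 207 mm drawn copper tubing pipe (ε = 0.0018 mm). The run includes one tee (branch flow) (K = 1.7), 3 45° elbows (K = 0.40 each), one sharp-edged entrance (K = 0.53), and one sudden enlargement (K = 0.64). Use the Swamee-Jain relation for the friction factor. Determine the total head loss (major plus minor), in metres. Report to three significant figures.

H_L ≈ 50.1 m

V = 4Q/(πD²) = 3.447 m/s; V²/2g = 0.6056 m
Re = 4.32×10^5, ε/D = 8.70×10^-6 → f = 0.01357 (Swamee-Jain)
Major: h_f = f(L/D)·V²/2g = 0.01357·5797·0.6056 = 47.62 m
Minor: ΣK = 4.07; h_m = ΣK·V²/2g = 2.465 m
Total H_L = 47.62 + 2.465 = 50.09 m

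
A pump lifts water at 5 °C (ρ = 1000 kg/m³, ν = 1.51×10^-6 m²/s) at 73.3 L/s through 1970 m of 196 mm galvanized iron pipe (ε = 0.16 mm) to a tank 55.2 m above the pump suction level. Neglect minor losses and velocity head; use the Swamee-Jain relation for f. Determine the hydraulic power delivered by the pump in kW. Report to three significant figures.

P_hyd ≈ 82.9 kW

V = 4Q/(πD²) = 2.429 m/s; Re = 3.15×10^5; ε/D = 8.16×10^-4; f = 0.01989
h_f = f(L/D)V²/2g = 60.15 m
Total head H = z + h_f = 55.2 + 60.15 = 115.4 m
P_hyd = ρgQH = 1000·9.81·0.0733·115.4 = 82.95 kW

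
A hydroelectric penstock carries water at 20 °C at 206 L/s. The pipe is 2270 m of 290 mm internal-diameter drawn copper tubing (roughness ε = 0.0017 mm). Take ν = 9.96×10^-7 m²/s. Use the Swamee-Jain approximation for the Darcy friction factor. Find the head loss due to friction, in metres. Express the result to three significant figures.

V = 4Q/(πD²) = 4·0.206/(π·0.290²) = 3.119 m/s
Re = VD/ν = 3.119·0.290/9.96×10^-7 = 9.08×10^5 → turbulent
ε/D = 0.0017/290 = 5.86×10^-6
Swamee-Jain: f = 0.01194
h_f = f(L/D)V²/(2g) = 0.01194·(2270/0.290)·3.119²/(2·9.81) = 46.32 m

h_f ≈ 46.3 m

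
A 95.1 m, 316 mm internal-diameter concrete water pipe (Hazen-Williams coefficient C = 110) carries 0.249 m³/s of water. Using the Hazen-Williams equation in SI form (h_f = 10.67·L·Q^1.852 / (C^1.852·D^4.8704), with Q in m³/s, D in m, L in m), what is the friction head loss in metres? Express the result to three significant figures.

h_f ≈ 3.50 m

h_f = 10.67·95.1·0.249^1.852 / (110^1.852·0.316^4.8704) = 3.501 m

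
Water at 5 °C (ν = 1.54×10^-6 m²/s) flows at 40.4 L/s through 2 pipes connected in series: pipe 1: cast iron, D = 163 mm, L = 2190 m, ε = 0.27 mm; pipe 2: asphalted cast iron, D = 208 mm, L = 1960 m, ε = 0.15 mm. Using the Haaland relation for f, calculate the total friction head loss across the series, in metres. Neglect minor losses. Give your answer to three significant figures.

H ≈ 73.2 m

Pipe 1: V = 1.936 m/s, Re = 2.05×10^5, ε/D = 0.00166, f = 0.02320, h_1 = f(L/D)V²/2g = 59.56 m
Pipe 2: V = 1.189 m/s, Re = 1.61×10^5, ε/D = 7.21×10^-4, f = 0.02004, h_2 = f(L/D)V²/2g = 13.61 m
Series → Q common, losses add: H = Σh = 73.17 m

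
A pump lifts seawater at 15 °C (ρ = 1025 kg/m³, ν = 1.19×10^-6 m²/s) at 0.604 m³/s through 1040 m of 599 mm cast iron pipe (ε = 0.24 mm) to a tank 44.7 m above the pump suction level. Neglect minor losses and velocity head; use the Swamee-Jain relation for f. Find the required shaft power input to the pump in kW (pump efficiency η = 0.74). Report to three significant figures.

V = 4Q/(πD²) = 2.143 m/s; Re = 1.08×10^6; ε/D = 4.01×10^-4; f = 0.01654
h_f = f(L/D)V²/2g = 6.726 m
Total head H = z + h_f = 44.7 + 6.726 = 51.43 m
P_hyd = ρgQH = 1025·9.81·0.604·51.43 = 312.3 kW
P_shaft = P_hyd/η = 312.3/0.74 = 422.1 kW

P_shaft ≈ 422 kW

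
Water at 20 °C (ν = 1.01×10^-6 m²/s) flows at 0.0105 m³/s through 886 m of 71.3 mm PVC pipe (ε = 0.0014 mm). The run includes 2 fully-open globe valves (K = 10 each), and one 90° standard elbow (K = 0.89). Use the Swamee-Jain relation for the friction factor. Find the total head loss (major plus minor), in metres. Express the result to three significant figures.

H_L ≈ 77.1 m

V = 4Q/(πD²) = 2.630 m/s; V²/2g = 0.3525 m
Re = 1.86×10^5, ε/D = 1.96×10^-5 → f = 0.01593 (Swamee-Jain)
Major: h_f = f(L/D)·V²/2g = 0.01593·12426·0.3525 = 69.78 m
Minor: ΣK = 20.9; h_m = ΣK·V²/2g = 7.363 m
Total H_L = 69.78 + 7.363 = 77.15 m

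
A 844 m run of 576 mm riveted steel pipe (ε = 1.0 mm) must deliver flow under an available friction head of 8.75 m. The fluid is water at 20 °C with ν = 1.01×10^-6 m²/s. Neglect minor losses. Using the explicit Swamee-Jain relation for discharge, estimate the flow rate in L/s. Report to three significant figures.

Q ≈ 592 L/s

Swamee-Jain (Type II): Q = -0.965·√(gD⁵h_f/L)·ln[ε/(3.7D) + √(3.17ν²L/(gD³h_f))]
√(gD⁵h_f/L) = √(9.81·0.576⁵·8.75/844) = 0.08030
ε/(3.7D) = 4.69×10^-4; √(3.17ν²L/(gD³h_f)) = 1.29×10^-5
Q = -0.965·0.08030·ln(4.821×10^-4) = 0.5918 m³/s
Check: V = 2.27 m/s, Re = 1.30×10^6, f = 0.02279, h_f = 8.78 m ≈ 8.75 m ✓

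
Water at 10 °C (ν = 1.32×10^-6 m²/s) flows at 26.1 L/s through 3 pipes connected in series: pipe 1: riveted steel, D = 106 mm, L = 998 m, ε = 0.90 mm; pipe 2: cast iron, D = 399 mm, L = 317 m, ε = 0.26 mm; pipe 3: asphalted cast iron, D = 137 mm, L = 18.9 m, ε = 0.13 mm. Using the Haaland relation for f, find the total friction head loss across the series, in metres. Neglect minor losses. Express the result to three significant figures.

Pipe 1: V = 2.958 m/s, Re = 2.38×10^5, ε/D = 0.00849, f = 0.03622, h_1 = f(L/D)V²/2g = 152.1 m
Pipe 2: V = 0.2087 m/s, Re = 6.31×10^4, ε/D = 6.52×10^-4, f = 0.02194, h_2 = f(L/D)V²/2g = 0.03870 m
Pipe 3: V = 1.771 m/s, Re = 1.84×10^5, ε/D = 9.49×10^-4, f = 0.02081, h_3 = f(L/D)V²/2g = 0.4587 m
Series → Q common, losses add: H = Σh = 152.6 m

H ≈ 153 m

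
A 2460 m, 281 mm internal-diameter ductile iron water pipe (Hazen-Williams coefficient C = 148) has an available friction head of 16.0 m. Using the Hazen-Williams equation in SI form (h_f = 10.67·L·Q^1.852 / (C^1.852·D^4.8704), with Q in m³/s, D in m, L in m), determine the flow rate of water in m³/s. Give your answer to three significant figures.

Q ≈ 0.0965 m³/s

Rearranging: Q = [h_f·C^1.852·D^4.8704 / (10.67·L)]^(1/1.852)
Q = [16.0·148^1.852·0.281^4.8704 / (10.67·2460)]^0.540 = 0.09650 m³/s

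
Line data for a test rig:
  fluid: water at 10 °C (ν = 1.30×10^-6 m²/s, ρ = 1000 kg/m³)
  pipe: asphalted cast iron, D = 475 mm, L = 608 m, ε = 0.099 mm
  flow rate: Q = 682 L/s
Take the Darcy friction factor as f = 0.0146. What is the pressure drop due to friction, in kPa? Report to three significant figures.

V = 4Q/(πD²) = 4·0.682/(π·0.475²) = 3.849 m/s
h_f = f(L/D)V²/(2g) = 0.01460·(608/0.475)·3.849²/(2·9.81) = 14.11 m
Δp = ρg·h_f = 1000·9.81·14.11 = 138.4 kPa

Δp ≈ 138 kPa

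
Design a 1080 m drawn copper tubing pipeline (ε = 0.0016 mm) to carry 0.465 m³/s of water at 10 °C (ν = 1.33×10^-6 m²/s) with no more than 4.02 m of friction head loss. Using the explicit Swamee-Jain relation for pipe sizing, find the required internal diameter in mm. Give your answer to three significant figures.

Swamee-Jain (Type III): D = 0.66·[ε^1.25·(LQ²/(gh_f))^4.75 + ν·Q^9.4·(L/(gh_f))^5.2]^0.04
LQ²/(gh_f) = 5.922; L/(gh_f) = 27.39
Term 1 = ε^1.25·(…)^4.75 = 2.66×10^-4; Term 2 = ν·Q^9.4·(…)^5.2 = 0.0297
D = 0.66·(2.66×10^-4 + 0.0297)^0.04 = 0.5736 m = 574 mm
Check: V = 1.80 m/s, Re = 7.76×10^5, f = 0.01218, h_f = 3.78 m ≈ 4.02 m ✓

D ≈ 574 mm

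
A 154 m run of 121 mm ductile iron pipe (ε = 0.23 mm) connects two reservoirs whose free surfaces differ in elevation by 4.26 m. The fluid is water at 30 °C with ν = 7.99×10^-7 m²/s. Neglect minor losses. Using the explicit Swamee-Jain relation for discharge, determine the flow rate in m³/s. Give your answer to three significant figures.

Swamee-Jain (Type II): Q = -0.965·√(gD⁵h_f/L)·ln[ε/(3.7D) + √(3.17ν²L/(gD³h_f))]
√(gD⁵h_f/L) = √(9.81·0.121⁵·4.26/154) = 0.002653
ε/(3.7D) = 5.14×10^-4; √(3.17ν²L/(gD³h_f)) = 6.49×10^-5
Q = -0.965·0.002653·ln(5.786×10^-4) = 0.01909 m³/s
Check: V = 1.66 m/s, Re = 2.51×10^5, f = 0.02401, h_f = 4.29 m ≈ 4.26 m ✓

Q ≈ 0.0191 m³/s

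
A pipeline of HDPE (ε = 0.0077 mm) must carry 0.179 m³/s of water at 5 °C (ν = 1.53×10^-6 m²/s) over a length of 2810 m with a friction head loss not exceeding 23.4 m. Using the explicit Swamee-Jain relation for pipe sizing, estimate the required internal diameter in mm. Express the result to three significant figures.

D ≈ 342 mm

Swamee-Jain (Type III): D = 0.66·[ε^1.25·(LQ²/(gh_f))^4.75 + ν·Q^9.4·(L/(gh_f))^5.2]^0.04
LQ²/(gh_f) = 0.3922; L/(gh_f) = 12.24
Term 1 = ε^1.25·(…)^4.75 = 4.76×10^-9; Term 2 = ν·Q^9.4·(…)^5.2 = 6.58×10^-8
D = 0.66·(4.76×10^-9 + 6.58×10^-8)^0.04 = 0.3416 m = 342 mm
Check: V = 1.95 m/s, Re = 4.36×10^5, f = 0.01374, h_f = 22.0 m ≈ 23.4 m ✓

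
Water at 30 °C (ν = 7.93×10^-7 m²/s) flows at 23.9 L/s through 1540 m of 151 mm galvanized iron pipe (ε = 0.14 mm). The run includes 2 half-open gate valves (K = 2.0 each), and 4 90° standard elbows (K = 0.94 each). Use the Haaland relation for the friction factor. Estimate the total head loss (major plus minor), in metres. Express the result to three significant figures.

H_L ≈ 19.6 m

V = 4Q/(πD²) = 1.335 m/s; V²/2g = 0.09078 m
Re = 2.54×10^5, ε/D = 9.27×10^-4 → f = 0.02036 (Haaland)
Major: h_f = f(L/D)·V²/2g = 0.02036·10199·0.09078 = 18.85 m
Minor: ΣK = 7.76; h_m = ΣK·V²/2g = 0.7045 m
Total H_L = 18.85 + 0.7045 = 19.56 m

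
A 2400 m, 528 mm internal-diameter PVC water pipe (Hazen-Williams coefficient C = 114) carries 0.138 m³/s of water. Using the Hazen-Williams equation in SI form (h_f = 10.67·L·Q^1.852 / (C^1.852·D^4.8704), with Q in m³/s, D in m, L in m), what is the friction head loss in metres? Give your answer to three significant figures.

h_f ≈ 2.27 m

h_f = 10.67·2400·0.138^1.852 / (114^1.852·0.528^4.8704) = 2.275 m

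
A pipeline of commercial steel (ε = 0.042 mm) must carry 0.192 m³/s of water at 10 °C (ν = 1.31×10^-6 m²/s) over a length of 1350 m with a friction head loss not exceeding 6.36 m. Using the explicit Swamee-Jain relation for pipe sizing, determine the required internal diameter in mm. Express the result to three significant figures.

Swamee-Jain (Type III): D = 0.66·[ε^1.25·(LQ²/(gh_f))^4.75 + ν·Q^9.4·(L/(gh_f))^5.2]^0.04
LQ²/(gh_f) = 0.7976; L/(gh_f) = 21.64
Term 1 = ε^1.25·(…)^4.75 = 1.16×10^-6; Term 2 = ν·Q^9.4·(…)^5.2 = 2.11×10^-6
D = 0.66·(1.16×10^-6 + 2.11×10^-6)^0.04 = 0.3982 m = 398 mm
Check: V = 1.54 m/s, Re = 4.69×10^5, f = 0.01464, h_f = 6.01 m ≈ 6.36 m ✓

D ≈ 398 mm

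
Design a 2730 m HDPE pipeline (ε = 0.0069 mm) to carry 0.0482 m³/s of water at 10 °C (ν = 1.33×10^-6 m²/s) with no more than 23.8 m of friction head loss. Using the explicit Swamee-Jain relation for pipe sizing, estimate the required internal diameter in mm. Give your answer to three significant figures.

D ≈ 205 mm

Swamee-Jain (Type III): D = 0.66·[ε^1.25·(LQ²/(gh_f))^4.75 + ν·Q^9.4·(L/(gh_f))^5.2]^0.04
LQ²/(gh_f) = 0.02717; L/(gh_f) = 11.69
Term 1 = ε^1.25·(…)^4.75 = 1.29×10^-14; Term 2 = ν·Q^9.4·(…)^5.2 = 1.98×10^-13
D = 0.66·(1.29×10^-14 + 1.98×10^-13)^0.04 = 0.2054 m = 205 mm
Check: V = 1.46 m/s, Re = 2.25×10^5, f = 0.01551, h_f = 22.2 m ≈ 23.8 m ✓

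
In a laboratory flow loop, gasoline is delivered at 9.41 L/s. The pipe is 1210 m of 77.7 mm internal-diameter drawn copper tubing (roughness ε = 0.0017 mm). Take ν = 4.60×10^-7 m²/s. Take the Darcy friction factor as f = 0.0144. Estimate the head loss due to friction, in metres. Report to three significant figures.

V = 4Q/(πD²) = 4·0.00941/(π·0.0777²) = 1.985 m/s
h_f = f(L/D)V²/(2g) = 0.01440·(1210/0.0777)·1.985²/(2·9.81) = 45.01 m

h_f ≈ 45.0 m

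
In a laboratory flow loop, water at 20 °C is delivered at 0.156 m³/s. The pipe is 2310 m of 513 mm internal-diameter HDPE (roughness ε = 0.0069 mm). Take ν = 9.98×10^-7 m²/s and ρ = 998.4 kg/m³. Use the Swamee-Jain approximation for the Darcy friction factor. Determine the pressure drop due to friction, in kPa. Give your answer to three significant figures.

V = 4Q/(πD²) = 4·0.156/(π·0.513²) = 0.7547 m/s
Re = VD/ν = 0.7547·0.513/9.98×10^-7 = 3.88×10^5 → turbulent
ε/D = 0.0069/513 = 1.35×10^-5
Swamee-Jain: f = 0.01389
h_f = f(L/D)V²/(2g) = 0.01389·(2310/0.513)·0.7547²/(2·9.81) = 1.816 m
Δp = ρg·h_f = 998.4·9.81·1.816 = 17.79 kPa

Δp ≈ 17.8 kPa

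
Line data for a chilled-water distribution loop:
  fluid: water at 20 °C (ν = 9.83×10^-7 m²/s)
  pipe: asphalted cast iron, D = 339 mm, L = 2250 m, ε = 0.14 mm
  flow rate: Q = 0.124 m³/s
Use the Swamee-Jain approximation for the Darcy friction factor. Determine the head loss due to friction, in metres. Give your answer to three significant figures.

V = 4Q/(πD²) = 4·0.124/(π·0.339²) = 1.374 m/s
Re = VD/ν = 1.374·0.339/9.83×10^-7 = 4.74×10^5 → turbulent
ε/D = 0.14/339 = 4.13×10^-4
Swamee-Jain: f = 0.01726
h_f = f(L/D)V²/(2g) = 0.01726·(2250/0.339)·1.374²/(2·9.81) = 11.02 m

h_f ≈ 11.0 m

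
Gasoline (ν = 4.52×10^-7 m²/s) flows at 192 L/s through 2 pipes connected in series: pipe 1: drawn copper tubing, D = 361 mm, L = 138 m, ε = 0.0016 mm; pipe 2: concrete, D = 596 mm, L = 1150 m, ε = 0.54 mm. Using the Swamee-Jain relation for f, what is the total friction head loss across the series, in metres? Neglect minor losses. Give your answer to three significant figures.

Pipe 1: V = 1.876 m/s, Re = 1.50×10^6, ε/D = 4.43×10^-6, f = 0.01100, h_1 = f(L/D)V²/2g = 0.7541 m
Pipe 2: V = 0.6882 m/s, Re = 9.07×10^5, ε/D = 9.06×10^-4, f = 0.01963, h_2 = f(L/D)V²/2g = 0.9142 m
Series → Q common, losses add: H = Σh = 1.668 m

H ≈ 1.67 m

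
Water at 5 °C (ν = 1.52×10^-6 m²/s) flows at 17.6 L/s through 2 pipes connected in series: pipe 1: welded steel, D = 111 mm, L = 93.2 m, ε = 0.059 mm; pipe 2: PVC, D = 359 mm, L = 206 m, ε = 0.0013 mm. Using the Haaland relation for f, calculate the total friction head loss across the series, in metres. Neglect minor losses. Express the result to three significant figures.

H ≈ 2.79 m

Pipe 1: V = 1.819 m/s, Re = 1.33×10^5, ε/D = 5.32×10^-4, f = 0.01955, h_1 = f(L/D)V²/2g = 2.767 m
Pipe 2: V = 0.1739 m/s, Re = 4.11×10^4, ε/D = 3.62×10^-6, f = 0.02167, h_2 = f(L/D)V²/2g = 0.01916 m
Series → Q common, losses add: H = Σh = 2.786 m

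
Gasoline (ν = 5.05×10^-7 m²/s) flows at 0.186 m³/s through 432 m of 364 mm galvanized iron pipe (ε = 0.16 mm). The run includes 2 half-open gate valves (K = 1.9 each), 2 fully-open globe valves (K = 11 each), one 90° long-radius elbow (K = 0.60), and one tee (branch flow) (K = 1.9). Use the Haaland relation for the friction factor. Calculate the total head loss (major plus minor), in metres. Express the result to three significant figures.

V = 4Q/(πD²) = 1.787 m/s; V²/2g = 0.1628 m
Re = 1.29×10^6, ε/D = 4.40×10^-4 → f = 0.01664 (Haaland)
Major: h_f = f(L/D)·V²/2g = 0.01664·1187·0.1628 = 3.215 m
Minor: ΣK = 28.3; h_m = ΣK·V²/2g = 4.608 m
Total H_L = 3.215 + 4.608 = 7.823 m

H_L ≈ 7.82 m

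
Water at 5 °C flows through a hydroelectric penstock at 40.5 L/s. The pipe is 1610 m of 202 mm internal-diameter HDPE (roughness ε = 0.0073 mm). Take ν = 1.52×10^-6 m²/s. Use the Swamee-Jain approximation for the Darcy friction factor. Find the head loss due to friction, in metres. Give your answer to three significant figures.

h_f ≈ 10.6 m

V = 4Q/(πD²) = 4·0.0405/(π·0.202²) = 1.264 m/s
Re = VD/ν = 1.264·0.202/1.52×10^-6 = 1.68×10^5 → turbulent
ε/D = 0.0073/202 = 3.61×10^-5
Swamee-Jain: f = 0.01637
h_f = f(L/D)V²/(2g) = 0.01637·(1610/0.202)·1.264²/(2·9.81) = 10.62 m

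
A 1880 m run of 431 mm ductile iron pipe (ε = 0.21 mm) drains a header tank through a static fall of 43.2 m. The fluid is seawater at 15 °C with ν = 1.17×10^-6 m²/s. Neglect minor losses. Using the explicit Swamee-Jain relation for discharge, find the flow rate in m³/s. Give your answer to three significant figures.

Q ≈ 0.493 m³/s

Swamee-Jain (Type II): Q = -0.965·√(gD⁵h_f/L)·ln[ε/(3.7D) + √(3.17ν²L/(gD³h_f))]
√(gD⁵h_f/L) = √(9.81·0.431⁵·43.2/1880) = 0.05790
ε/(3.7D) = 1.32×10^-4; √(3.17ν²L/(gD³h_f)) = 1.55×10^-5
Q = -0.965·0.05790·ln(1.472×10^-4) = 0.4930 m³/s
Check: V = 3.38 m/s, Re = 1.24×10^6, f = 0.01711, h_f = 43.4 m ≈ 43.2 m ✓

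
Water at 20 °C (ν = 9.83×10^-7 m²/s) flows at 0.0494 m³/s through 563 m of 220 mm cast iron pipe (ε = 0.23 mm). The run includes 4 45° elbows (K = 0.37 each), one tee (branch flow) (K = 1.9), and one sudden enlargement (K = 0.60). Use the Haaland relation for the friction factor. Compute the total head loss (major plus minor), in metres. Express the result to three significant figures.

H_L ≈ 4.91 m

V = 4Q/(πD²) = 1.300 m/s; V²/2g = 0.08608 m
Re = 2.91×10^5, ε/D = 0.00105 → f = 0.02074 (Haaland)
Major: h_f = f(L/D)·V²/2g = 0.02074·2559·0.08608 = 4.568 m
Minor: ΣK = 3.98; h_m = ΣK·V²/2g = 0.3426 m
Total H_L = 4.568 + 0.3426 = 4.911 m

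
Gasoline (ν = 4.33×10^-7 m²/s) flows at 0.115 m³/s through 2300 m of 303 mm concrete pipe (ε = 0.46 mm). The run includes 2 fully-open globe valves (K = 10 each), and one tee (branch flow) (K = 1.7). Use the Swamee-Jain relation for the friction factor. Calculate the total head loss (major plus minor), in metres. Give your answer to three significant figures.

V = 4Q/(πD²) = 1.595 m/s; V²/2g = 0.1296 m
Re = 1.12×10^6, ε/D = 0.00152 → f = 0.02207 (Swamee-Jain)
Major: h_f = f(L/D)·V²/2g = 0.02207·7591·0.1296 = 21.72 m
Minor: ΣK = 21.7; h_m = ΣK·V²/2g = 2.813 m
Total H_L = 21.72 + 2.813 = 24.53 m

H_L ≈ 24.5 m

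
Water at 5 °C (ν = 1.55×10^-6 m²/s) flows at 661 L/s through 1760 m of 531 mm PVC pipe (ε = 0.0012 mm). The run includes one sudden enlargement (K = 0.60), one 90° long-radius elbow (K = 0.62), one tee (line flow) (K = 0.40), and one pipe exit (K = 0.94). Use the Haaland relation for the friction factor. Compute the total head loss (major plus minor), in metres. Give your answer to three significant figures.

V = 4Q/(πD²) = 2.985 m/s; V²/2g = 0.4541 m
Re = 1.02×10^6, ε/D = 2.26×10^-6 → f = 0.01158 (Haaland)
Major: h_f = f(L/D)·V²/2g = 0.01158·3315·0.4541 = 17.43 m
Minor: ΣK = 2.56; h_m = ΣK·V²/2g = 1.162 m
Total H_L = 17.43 + 1.162 = 18.59 m

H_L ≈ 18.6 m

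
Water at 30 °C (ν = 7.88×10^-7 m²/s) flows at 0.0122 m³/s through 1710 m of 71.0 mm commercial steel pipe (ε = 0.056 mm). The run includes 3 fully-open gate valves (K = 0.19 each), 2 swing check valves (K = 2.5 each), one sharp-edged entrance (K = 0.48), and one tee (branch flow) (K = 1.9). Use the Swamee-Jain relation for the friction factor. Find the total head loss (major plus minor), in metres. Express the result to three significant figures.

H_L ≈ 236 m

V = 4Q/(πD²) = 3.081 m/s; V²/2g = 0.4840 m
Re = 2.78×10^5, ε/D = 7.89×10^-4 → f = 0.01990 (Swamee-Jain)
Major: h_f = f(L/D)·V²/2g = 0.01990·24085·0.4840 = 232.0 m
Minor: ΣK = 7.95; h_m = ΣK·V²/2g = 3.847 m
Total H_L = 232.0 + 3.847 = 235.8 m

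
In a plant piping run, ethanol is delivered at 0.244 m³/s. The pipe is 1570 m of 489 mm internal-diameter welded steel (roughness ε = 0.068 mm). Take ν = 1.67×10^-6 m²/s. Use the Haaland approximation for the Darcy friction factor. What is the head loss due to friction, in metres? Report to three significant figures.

V = 4Q/(πD²) = 4·0.244/(π·0.489²) = 1.299 m/s
Re = VD/ν = 1.299·0.489/1.67×10^-6 = 3.80×10^5 → turbulent
ε/D = 0.068/489 = 1.39×10^-4
Haaland: f = 0.01513
h_f = f(L/D)V²/(2g) = 0.01513·(1570/0.489)·1.299²/(2·9.81) = 4.178 m

h_f ≈ 4.18 m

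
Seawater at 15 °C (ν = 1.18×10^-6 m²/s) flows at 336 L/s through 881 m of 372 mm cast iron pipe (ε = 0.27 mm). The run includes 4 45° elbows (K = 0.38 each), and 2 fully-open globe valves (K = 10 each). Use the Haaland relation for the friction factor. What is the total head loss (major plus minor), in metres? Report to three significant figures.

H_L ≈ 31.9 m

V = 4Q/(πD²) = 3.091 m/s; V²/2g = 0.4871 m
Re = 9.75×10^5, ε/D = 7.26×10^-4 → f = 0.01857 (Haaland)
Major: h_f = f(L/D)·V²/2g = 0.01857·2368·0.4871 = 21.42 m
Minor: ΣK = 21.5; h_m = ΣK·V²/2g = 10.48 m
Total H_L = 21.42 + 10.48 = 31.90 m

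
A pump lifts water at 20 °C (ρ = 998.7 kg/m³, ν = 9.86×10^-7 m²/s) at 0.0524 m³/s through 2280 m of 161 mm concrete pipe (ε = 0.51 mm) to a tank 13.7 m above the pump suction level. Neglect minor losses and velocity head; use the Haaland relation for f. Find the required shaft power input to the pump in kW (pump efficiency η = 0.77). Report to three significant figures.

V = 4Q/(πD²) = 2.574 m/s; Re = 4.20×10^5; ε/D = 0.00317; f = 0.02690
h_f = f(L/D)V²/2g = 128.6 m
Total head H = z + h_f = 13.7 + 128.6 = 142.3 m
P_hyd = ρgQH = 998.7·9.81·0.0524·142.3 = 73.07 kW
P_shaft = P_hyd/η = 73.07/0.77 = 94.90 kW

P_shaft ≈ 94.9 kW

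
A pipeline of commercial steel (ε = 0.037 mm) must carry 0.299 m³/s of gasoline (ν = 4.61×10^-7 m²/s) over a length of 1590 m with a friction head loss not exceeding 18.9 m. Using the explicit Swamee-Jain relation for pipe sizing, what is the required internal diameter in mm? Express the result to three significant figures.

D ≈ 383 mm

Swamee-Jain (Type III): D = 0.66·[ε^1.25·(LQ²/(gh_f))^4.75 + ν·Q^9.4·(L/(gh_f))^5.2]^0.04
LQ²/(gh_f) = 0.7667; L/(gh_f) = 8.576
Term 1 = ε^1.25·(…)^4.75 = 8.17×10^-7; Term 2 = ν·Q^9.4·(…)^5.2 = 3.87×10^-7
D = 0.66·(8.17×10^-7 + 3.87×10^-7)^0.04 = 0.3826 m = 383 mm
Check: V = 2.60 m/s, Re = 2.16×10^6, f = 0.01277, h_f = 18.3 m ≈ 18.9 m ✓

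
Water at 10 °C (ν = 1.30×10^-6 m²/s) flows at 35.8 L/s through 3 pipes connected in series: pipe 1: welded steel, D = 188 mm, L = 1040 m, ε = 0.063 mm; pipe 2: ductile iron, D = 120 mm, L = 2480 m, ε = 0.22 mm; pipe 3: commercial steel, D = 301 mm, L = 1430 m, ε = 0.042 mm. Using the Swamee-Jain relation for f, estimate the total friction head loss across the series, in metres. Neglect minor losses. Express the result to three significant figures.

H ≈ 260 m

Pipe 1: V = 1.290 m/s, Re = 1.87×10^5, ε/D = 3.35×10^-4, f = 0.01815, h_1 = f(L/D)V²/2g = 8.509 m
Pipe 2: V = 3.165 m/s, Re = 2.92×10^5, ε/D = 0.00183, f = 0.02369, h_2 = f(L/D)V²/2g = 250.1 m
Pipe 3: V = 0.5031 m/s, Re = 1.16×10^5, ε/D = 1.40×10^-4, f = 0.01818, h_3 = f(L/D)V²/2g = 1.114 m
Series → Q common, losses add: H = Σh = 259.7 m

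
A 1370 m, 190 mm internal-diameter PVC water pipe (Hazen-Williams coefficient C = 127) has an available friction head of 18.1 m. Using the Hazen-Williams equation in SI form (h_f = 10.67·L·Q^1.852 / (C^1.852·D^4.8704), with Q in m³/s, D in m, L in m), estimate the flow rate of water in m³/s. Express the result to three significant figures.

Rearranging: Q = [h_f·C^1.852·D^4.8704 / (10.67·L)]^(1/1.852)
Q = [18.1·127^1.852·0.190^4.8704 / (10.67·1370)]^0.540 = 0.04338 m³/s

Q ≈ 0.0434 m³/s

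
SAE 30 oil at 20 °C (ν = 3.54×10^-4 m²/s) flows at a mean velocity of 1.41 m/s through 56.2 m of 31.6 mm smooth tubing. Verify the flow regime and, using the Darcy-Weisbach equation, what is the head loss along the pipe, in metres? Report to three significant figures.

Re = VD/ν = 1.41·0.03160/3.54×10^-4 = 126 → laminar (Re < 2300)
f = 64/Re = 0.5085
h_f = f(L/D)V²/(2g) = 0.5085·(56.2/0.03160)·1.41²/(2·9.81) = 91.64 m

h_f ≈ 91.6 m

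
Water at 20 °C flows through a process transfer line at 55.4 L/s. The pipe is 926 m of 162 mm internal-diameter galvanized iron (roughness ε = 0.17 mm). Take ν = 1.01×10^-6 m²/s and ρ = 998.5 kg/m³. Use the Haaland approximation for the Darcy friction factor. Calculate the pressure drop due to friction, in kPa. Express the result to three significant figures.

Δp ≈ 422 kPa

V = 4Q/(πD²) = 4·0.0554/(π·0.162²) = 2.688 m/s
Re = VD/ν = 2.688·0.162/1.01×10^-6 = 4.31×10^5 → turbulent
ε/D = 0.17/162 = 0.00105
Haaland: f = 0.02049
h_f = f(L/D)V²/(2g) = 0.02049·(926/0.162)·2.688²/(2·9.81) = 43.12 m
Δp = ρg·h_f = 998.5·9.81·43.12 = 422.4 kPa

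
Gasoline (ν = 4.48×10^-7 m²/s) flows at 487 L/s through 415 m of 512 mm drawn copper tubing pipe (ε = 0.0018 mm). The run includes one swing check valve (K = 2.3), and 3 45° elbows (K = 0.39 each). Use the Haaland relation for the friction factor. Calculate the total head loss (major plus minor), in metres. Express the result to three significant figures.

H_L ≈ 3.30 m

V = 4Q/(πD²) = 2.365 m/s; V²/2g = 0.2852 m
Re = 2.70×10^6, ε/D = 3.52×10^-6 → f = 0.009987 (Haaland)
Major: h_f = f(L/D)·V²/2g = 0.009987·810.5·0.2852 = 2.308 m
Minor: ΣK = 3.47; h_m = ΣK·V²/2g = 0.9895 m
Total H_L = 2.308 + 0.9895 = 3.298 m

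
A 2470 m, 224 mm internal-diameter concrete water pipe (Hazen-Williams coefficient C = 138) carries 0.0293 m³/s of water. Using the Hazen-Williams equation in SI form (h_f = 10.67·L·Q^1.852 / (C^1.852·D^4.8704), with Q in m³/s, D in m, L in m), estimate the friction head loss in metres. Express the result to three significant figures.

h_f ≈ 6.07 m

h_f = 10.67·2470·0.0293^1.852 / (138^1.852·0.224^4.8704) = 6.067 m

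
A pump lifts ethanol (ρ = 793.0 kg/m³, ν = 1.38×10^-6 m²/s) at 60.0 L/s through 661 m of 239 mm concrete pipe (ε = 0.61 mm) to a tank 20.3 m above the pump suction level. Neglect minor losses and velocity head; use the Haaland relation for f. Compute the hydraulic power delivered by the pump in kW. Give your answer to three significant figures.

P_hyd ≈ 12.5 kW

V = 4Q/(πD²) = 1.337 m/s; Re = 2.32×10^5; ε/D = 0.00255; f = 0.02565
h_f = f(L/D)V²/2g = 6.466 m
Total head H = z + h_f = 20.3 + 6.466 = 26.77 m
P_hyd = ρgQH = 793.0·9.81·0.0600·26.77 = 12.49 kW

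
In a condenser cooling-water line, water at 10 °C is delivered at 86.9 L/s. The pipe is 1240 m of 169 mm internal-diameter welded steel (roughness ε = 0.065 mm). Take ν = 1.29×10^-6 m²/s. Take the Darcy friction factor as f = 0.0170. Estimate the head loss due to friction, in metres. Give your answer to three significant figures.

h_f ≈ 95.4 m

V = 4Q/(πD²) = 4·0.0869/(π·0.169²) = 3.874 m/s
h_f = f(L/D)V²/(2g) = 0.01700·(1240/0.169)·3.874²/(2·9.81) = 95.41 m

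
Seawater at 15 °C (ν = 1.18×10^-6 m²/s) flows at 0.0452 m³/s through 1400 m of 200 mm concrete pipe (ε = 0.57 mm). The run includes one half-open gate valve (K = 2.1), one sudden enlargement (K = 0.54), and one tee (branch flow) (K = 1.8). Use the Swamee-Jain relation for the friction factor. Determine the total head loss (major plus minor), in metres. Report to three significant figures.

V = 4Q/(πD²) = 1.439 m/s; V²/2g = 0.1055 m
Re = 2.44×10^5, ε/D = 0.00285 → f = 0.02653 (Swamee-Jain)
Major: h_f = f(L/D)·V²/2g = 0.02653·7000·0.1055 = 19.59 m
Minor: ΣK = 4.44; h_m = ΣK·V²/2g = 0.4684 m
Total H_L = 19.59 + 0.4684 = 20.06 m

H_L ≈ 20.1 m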